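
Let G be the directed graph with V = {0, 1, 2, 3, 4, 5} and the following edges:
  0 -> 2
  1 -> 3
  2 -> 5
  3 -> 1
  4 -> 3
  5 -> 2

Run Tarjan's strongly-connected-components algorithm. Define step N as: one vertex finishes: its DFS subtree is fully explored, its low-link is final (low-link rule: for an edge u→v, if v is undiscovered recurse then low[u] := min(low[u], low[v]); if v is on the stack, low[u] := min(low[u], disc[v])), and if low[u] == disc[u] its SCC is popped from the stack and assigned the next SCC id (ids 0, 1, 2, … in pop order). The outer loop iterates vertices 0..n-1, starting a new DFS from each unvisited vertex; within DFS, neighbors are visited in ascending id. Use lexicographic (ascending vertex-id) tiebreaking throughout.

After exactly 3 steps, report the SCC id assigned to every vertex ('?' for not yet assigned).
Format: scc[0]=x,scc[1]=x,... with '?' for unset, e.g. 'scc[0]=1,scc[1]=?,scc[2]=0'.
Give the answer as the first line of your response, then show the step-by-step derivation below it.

scc[0]=1,scc[1]=?,scc[2]=0,scc[3]=?,scc[4]=?,scc[5]=0

step 1: low=(low[0]=0,low[1]=?,low[2]=1,low[3]=?,low[4]=?,low[5]=1); scc=(scc[0]=?,scc[1]=?,scc[2]=?,scc[3]=?,scc[4]=?,scc[5]=?)
step 2: low=(low[0]=0,low[1]=?,low[2]=1,low[3]=?,low[4]=?,low[5]=1); scc=(scc[0]=?,scc[1]=?,scc[2]=0,scc[3]=?,scc[4]=?,scc[5]=0)
step 3: low=(low[0]=0,low[1]=?,low[2]=1,low[3]=?,low[4]=?,low[5]=1); scc=(scc[0]=1,scc[1]=?,scc[2]=0,scc[3]=?,scc[4]=?,scc[5]=0)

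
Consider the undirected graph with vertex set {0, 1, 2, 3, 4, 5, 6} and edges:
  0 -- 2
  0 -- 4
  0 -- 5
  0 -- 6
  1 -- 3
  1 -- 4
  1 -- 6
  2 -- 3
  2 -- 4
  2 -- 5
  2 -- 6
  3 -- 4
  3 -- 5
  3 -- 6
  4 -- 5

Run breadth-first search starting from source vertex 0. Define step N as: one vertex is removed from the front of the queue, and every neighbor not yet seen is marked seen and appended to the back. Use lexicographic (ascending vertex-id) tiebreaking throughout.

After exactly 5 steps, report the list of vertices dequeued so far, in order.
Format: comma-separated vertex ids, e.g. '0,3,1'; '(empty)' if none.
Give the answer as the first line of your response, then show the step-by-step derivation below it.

0,2,4,5,6

step 1: dequeue 0; queue=[2,4,5,6]; order=0
step 2: dequeue 2; queue=[4,5,6,3]; order=0,2
step 3: dequeue 4; queue=[5,6,3,1]; order=0,2,4
step 4: dequeue 5; queue=[6,3,1]; order=0,2,4,5
step 5: dequeue 6; queue=[3,1]; order=0,2,4,5,6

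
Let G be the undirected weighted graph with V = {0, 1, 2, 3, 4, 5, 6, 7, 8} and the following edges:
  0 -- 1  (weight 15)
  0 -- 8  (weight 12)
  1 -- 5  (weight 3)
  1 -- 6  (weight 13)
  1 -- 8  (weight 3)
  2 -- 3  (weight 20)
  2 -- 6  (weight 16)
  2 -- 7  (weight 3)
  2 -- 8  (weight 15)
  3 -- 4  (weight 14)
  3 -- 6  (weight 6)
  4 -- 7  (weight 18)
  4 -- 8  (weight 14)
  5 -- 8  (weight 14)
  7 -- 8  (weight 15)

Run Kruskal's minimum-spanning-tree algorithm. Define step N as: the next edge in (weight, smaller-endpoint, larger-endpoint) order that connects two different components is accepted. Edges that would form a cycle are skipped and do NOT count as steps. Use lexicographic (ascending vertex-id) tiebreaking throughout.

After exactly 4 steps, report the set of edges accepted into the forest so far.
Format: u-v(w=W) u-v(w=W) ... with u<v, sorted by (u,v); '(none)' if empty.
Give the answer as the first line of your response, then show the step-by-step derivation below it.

1-5(w=3) 1-8(w=3) 2-7(w=3) 3-6(w=6)

step 1: add edge 1-5 (w=3); MST = {1-5(w=3)}
step 2: add edge 1-8 (w=3); MST = {1-5(w=3) 1-8(w=3)}
step 3: add edge 2-7 (w=3); MST = {1-5(w=3) 1-8(w=3) 2-7(w=3)}
step 4: add edge 3-6 (w=6); MST = {1-5(w=3) 1-8(w=3) 2-7(w=3) 3-6(w=6)}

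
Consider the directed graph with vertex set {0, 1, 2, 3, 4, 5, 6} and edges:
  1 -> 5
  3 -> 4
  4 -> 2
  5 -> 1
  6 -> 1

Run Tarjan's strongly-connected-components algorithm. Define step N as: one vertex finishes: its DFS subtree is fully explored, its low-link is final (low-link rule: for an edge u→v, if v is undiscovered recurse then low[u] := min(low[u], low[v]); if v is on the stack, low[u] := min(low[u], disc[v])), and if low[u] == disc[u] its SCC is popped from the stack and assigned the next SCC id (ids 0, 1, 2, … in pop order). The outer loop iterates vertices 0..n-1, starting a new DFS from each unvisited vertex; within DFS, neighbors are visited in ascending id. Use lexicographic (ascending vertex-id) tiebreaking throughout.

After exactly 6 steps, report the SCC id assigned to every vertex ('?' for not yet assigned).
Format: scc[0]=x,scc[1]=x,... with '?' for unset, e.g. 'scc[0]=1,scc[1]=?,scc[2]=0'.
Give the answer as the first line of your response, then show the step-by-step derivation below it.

scc[0]=0,scc[1]=1,scc[2]=2,scc[3]=4,scc[4]=3,scc[5]=1,scc[6]=?

step 1: low=(low[0]=0,low[1]=?,low[2]=?,low[3]=?,low[4]=?,low[5]=?,low[6]=?); scc=(scc[0]=0,scc[1]=?,scc[2]=?,scc[3]=?,scc[4]=?,scc[5]=?,scc[6]=?)
step 2: low=(low[0]=0,low[1]=1,low[2]=?,low[3]=?,low[4]=?,low[5]=1,low[6]=?); scc=(scc[0]=0,scc[1]=?,scc[2]=?,scc[3]=?,scc[4]=?,scc[5]=?,scc[6]=?)
step 3: low=(low[0]=0,low[1]=1,low[2]=?,low[3]=?,low[4]=?,low[5]=1,low[6]=?); scc=(scc[0]=0,scc[1]=1,scc[2]=?,scc[3]=?,scc[4]=?,scc[5]=1,scc[6]=?)
step 4: low=(low[0]=0,low[1]=1,low[2]=3,low[3]=?,low[4]=?,low[5]=1,low[6]=?); scc=(scc[0]=0,scc[1]=1,scc[2]=2,scc[3]=?,scc[4]=?,scc[5]=1,scc[6]=?)
step 5: low=(low[0]=0,low[1]=1,low[2]=3,low[3]=4,low[4]=5,low[5]=1,low[6]=?); scc=(scc[0]=0,scc[1]=1,scc[2]=2,scc[3]=?,scc[4]=3,scc[5]=1,scc[6]=?)
step 6: low=(low[0]=0,low[1]=1,low[2]=3,low[3]=4,low[4]=5,low[5]=1,low[6]=?); scc=(scc[0]=0,scc[1]=1,scc[2]=2,scc[3]=4,scc[4]=3,scc[5]=1,scc[6]=?)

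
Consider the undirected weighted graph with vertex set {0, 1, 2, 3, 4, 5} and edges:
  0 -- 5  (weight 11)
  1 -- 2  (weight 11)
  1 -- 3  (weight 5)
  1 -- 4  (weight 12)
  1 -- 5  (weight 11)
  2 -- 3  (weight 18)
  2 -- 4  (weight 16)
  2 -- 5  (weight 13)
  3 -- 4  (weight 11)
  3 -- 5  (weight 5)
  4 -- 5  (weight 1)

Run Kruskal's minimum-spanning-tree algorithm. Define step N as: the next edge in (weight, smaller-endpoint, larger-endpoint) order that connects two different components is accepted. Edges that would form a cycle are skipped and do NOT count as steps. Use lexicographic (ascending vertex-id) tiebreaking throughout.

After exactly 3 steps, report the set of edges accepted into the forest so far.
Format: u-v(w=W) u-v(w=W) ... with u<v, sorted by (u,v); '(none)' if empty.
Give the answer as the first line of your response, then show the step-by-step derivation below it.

1-3(w=5) 3-5(w=5) 4-5(w=1)

step 1: add edge 4-5 (w=1); MST = {4-5(w=1)}
step 2: add edge 1-3 (w=5); MST = {1-3(w=5) 4-5(w=1)}
step 3: add edge 3-5 (w=5); MST = {1-3(w=5) 3-5(w=5) 4-5(w=1)}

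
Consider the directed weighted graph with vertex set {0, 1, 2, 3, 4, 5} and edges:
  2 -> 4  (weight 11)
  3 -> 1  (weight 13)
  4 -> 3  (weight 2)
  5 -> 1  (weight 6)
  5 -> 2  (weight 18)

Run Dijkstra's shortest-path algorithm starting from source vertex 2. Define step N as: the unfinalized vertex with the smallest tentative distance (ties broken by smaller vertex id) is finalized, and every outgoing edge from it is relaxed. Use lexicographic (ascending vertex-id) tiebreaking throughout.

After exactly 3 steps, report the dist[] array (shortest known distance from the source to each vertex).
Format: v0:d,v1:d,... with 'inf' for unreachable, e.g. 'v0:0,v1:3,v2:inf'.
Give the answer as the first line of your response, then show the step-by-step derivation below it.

v0:inf,v1:26,v2:0,v3:13,v4:11,v5:inf

step 1: dist = v0:inf,v1:inf,v2:0,v3:inf,v4:11,v5:inf
step 2: dist = v0:inf,v1:inf,v2:0,v3:13,v4:11,v5:inf
step 3: dist = v0:inf,v1:26,v2:0,v3:13,v4:11,v5:inf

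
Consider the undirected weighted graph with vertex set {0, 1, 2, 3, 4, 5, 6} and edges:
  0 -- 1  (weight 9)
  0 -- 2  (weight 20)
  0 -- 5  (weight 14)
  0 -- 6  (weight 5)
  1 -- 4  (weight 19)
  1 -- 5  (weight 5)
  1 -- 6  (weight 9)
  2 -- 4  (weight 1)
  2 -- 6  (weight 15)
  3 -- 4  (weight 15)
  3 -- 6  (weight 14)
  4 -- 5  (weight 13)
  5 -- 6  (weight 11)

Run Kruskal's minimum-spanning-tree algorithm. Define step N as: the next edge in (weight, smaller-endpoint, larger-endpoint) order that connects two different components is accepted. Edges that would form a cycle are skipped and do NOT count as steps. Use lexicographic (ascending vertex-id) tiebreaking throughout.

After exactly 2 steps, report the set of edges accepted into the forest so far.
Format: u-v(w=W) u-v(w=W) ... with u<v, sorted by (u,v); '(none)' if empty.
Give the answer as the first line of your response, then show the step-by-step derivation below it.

0-6(w=5) 2-4(w=1)

step 1: add edge 2-4 (w=1); MST = {2-4(w=1)}
step 2: add edge 0-6 (w=5); MST = {0-6(w=5) 2-4(w=1)}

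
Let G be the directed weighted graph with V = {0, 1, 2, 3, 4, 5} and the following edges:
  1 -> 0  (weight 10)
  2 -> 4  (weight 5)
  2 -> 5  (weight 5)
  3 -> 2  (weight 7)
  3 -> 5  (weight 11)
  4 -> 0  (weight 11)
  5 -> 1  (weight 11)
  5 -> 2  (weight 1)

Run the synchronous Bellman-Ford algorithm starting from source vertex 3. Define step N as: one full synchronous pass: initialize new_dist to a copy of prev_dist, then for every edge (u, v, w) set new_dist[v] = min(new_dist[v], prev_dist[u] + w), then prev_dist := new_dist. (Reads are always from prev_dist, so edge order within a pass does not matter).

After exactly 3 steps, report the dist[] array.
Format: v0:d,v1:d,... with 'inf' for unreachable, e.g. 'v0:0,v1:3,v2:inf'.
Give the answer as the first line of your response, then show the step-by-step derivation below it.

v0:23,v1:22,v2:7,v3:0,v4:12,v5:11

step 1: dist = v0:inf,v1:inf,v2:7,v3:0,v4:inf,v5:11
step 2: dist = v0:inf,v1:22,v2:7,v3:0,v4:12,v5:11
step 3: dist = v0:23,v1:22,v2:7,v3:0,v4:12,v5:11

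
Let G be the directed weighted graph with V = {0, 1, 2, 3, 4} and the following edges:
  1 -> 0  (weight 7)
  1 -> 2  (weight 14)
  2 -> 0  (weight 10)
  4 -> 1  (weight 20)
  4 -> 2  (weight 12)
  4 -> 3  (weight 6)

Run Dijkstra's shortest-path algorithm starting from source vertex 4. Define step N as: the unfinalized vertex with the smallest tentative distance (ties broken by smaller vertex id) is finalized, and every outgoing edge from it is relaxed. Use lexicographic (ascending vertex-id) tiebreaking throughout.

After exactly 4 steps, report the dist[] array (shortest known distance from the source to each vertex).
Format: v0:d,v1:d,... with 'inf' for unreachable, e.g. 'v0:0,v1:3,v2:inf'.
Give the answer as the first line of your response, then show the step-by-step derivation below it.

v0:22,v1:20,v2:12,v3:6,v4:0

step 1: dist = v0:inf,v1:20,v2:12,v3:6,v4:0
step 2: dist = v0:inf,v1:20,v2:12,v3:6,v4:0
step 3: dist = v0:22,v1:20,v2:12,v3:6,v4:0
step 4: dist = v0:22,v1:20,v2:12,v3:6,v4:0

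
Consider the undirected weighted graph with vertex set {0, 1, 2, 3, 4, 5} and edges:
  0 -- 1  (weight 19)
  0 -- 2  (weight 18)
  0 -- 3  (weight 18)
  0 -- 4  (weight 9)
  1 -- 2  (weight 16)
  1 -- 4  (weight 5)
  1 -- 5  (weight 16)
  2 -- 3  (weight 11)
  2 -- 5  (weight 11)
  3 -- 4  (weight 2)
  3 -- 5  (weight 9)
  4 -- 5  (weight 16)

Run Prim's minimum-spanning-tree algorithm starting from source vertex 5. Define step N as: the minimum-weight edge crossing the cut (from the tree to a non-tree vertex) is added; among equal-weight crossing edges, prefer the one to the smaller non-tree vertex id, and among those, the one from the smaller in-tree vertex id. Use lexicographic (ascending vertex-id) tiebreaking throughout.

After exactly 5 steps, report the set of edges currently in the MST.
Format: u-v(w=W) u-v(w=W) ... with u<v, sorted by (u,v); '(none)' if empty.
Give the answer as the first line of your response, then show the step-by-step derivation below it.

0-4(w=9) 1-4(w=5) 2-3(w=11) 3-4(w=2) 3-5(w=9)

step 1: add edge 3-5 (w=9); MST = {3-5(w=9)}
step 2: add edge 3-4 (w=2); MST = {3-4(w=2) 3-5(w=9)}
step 3: add edge 1-4 (w=5); MST = {1-4(w=5) 3-4(w=2) 3-5(w=9)}
step 4: add edge 0-4 (w=9); MST = {0-4(w=9) 1-4(w=5) 3-4(w=2) 3-5(w=9)}
step 5: add edge 2-3 (w=11); MST = {0-4(w=9) 1-4(w=5) 2-3(w=11) 3-4(w=2) 3-5(w=9)}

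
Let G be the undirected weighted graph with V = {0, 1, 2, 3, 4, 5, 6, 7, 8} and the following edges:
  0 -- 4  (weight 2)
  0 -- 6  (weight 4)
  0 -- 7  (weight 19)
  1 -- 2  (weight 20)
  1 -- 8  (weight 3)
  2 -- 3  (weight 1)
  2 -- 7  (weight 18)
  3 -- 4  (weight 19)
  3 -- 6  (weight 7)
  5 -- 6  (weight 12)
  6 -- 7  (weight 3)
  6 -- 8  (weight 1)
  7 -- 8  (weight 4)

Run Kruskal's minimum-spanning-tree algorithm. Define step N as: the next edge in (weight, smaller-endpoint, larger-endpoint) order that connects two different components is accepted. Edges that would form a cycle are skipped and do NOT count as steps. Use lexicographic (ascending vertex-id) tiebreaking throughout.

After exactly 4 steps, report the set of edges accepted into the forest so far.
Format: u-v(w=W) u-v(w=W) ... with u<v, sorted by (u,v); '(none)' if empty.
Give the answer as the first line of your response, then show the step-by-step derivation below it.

0-4(w=2) 1-8(w=3) 2-3(w=1) 6-8(w=1)

step 1: add edge 2-3 (w=1); MST = {2-3(w=1)}
step 2: add edge 6-8 (w=1); MST = {2-3(w=1) 6-8(w=1)}
step 3: add edge 0-4 (w=2); MST = {0-4(w=2) 2-3(w=1) 6-8(w=1)}
step 4: add edge 1-8 (w=3); MST = {0-4(w=2) 1-8(w=3) 2-3(w=1) 6-8(w=1)}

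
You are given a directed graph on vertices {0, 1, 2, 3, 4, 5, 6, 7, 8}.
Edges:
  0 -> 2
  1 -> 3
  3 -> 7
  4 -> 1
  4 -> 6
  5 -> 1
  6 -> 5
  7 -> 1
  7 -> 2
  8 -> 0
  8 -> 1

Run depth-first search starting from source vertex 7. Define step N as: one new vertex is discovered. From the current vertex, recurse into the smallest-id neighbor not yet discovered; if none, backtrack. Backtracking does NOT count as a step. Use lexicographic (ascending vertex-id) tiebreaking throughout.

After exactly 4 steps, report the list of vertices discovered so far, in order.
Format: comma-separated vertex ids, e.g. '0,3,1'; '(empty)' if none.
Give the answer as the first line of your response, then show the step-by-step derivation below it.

7,1,3,2

step 1: discover 7; path=7; order=7
step 2: discover 1; path=7>1; order=7,1
step 3: discover 3; path=7>1>3; order=7,1,3
step 4: discover 2; path=7>2; order=7,1,3,2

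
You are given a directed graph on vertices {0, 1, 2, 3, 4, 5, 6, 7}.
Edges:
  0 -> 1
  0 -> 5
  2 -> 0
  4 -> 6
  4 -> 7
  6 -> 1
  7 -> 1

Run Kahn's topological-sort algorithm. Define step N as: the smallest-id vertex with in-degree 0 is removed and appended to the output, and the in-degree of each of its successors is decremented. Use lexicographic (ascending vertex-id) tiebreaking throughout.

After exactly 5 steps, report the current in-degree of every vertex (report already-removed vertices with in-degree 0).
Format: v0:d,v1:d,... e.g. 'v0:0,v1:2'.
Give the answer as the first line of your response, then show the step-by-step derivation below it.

v0:0,v1:2,v2:0,v3:0,v4:0,v5:0,v6:0,v7:0

step 1: output 2; order=[2]; indeg=(0,3,0,0,0,1,1,1)
step 2: output 0; order=[2,0]; indeg=(0,2,0,0,0,0,1,1)
step 3: output 3; order=[2,0,3]; indeg=(0,2,0,0,0,0,1,1)
step 4: output 4; order=[2,0,3,4]; indeg=(0,2,0,0,0,0,0,0)
step 5: output 5; order=[2,0,3,4,5]; indeg=(0,2,0,0,0,0,0,0)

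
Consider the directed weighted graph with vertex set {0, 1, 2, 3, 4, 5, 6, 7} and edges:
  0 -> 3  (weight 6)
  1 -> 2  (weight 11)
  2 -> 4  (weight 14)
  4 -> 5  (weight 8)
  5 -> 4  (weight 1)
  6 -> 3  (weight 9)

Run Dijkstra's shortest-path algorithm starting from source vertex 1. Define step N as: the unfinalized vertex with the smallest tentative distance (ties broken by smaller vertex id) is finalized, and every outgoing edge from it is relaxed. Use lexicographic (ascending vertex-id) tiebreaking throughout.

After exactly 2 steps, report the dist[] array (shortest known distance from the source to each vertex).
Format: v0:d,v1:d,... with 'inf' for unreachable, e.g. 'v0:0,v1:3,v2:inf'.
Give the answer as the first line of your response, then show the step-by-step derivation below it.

v0:inf,v1:0,v2:11,v3:inf,v4:25,v5:inf,v6:inf,v7:inf

step 1: dist = v0:inf,v1:0,v2:11,v3:inf,v4:inf,v5:inf,v6:inf,v7:inf
step 2: dist = v0:inf,v1:0,v2:11,v3:inf,v4:25,v5:inf,v6:inf,v7:inf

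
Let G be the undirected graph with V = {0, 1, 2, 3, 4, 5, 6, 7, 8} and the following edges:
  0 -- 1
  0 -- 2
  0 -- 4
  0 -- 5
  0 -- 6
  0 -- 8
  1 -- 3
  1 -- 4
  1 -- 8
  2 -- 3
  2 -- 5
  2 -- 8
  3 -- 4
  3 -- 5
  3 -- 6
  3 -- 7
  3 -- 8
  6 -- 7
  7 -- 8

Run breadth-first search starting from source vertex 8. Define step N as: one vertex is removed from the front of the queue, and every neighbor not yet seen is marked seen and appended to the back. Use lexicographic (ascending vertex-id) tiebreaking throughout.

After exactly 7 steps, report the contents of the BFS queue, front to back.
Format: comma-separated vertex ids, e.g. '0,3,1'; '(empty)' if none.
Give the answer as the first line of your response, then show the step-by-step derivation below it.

5,6

step 1: dequeue 8; queue=[0,1,2,3,7]; order=8
step 2: dequeue 0; queue=[1,2,3,7,4,5,6]; order=8,0
step 3: dequeue 1; queue=[2,3,7,4,5,6]; order=8,0,1
step 4: dequeue 2; queue=[3,7,4,5,6]; order=8,0,1,2
step 5: dequeue 3; queue=[7,4,5,6]; order=8,0,1,2,3
step 6: dequeue 7; queue=[4,5,6]; order=8,0,1,2,3,7
step 7: dequeue 4; queue=[5,6]; order=8,0,1,2,3,7,4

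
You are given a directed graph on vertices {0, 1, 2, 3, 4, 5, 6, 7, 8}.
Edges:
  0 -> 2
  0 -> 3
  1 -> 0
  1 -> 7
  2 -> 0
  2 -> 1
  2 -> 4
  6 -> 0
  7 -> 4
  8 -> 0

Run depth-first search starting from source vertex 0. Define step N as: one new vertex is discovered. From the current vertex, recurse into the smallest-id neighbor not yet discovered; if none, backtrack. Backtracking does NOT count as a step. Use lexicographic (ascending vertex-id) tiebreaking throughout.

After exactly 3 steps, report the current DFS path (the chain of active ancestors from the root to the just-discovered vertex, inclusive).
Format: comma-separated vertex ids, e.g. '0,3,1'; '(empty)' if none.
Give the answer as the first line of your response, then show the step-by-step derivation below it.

0,2,1

step 1: discover 0; path=0; order=0
step 2: discover 2; path=0>2; order=0,2
step 3: discover 1; path=0>2>1; order=0,2,1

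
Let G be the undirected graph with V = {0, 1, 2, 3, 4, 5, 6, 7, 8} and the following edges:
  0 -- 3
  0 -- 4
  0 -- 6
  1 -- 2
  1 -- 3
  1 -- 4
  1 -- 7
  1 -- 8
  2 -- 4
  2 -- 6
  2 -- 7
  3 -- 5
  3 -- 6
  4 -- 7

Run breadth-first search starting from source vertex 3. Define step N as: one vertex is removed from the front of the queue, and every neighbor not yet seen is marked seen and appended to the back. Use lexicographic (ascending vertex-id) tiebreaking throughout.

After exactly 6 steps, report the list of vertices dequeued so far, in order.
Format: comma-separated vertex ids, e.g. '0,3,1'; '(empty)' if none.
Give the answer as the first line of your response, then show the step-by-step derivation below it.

3,0,1,5,6,4

step 1: dequeue 3; queue=[0,1,5,6]; order=3
step 2: dequeue 0; queue=[1,5,6,4]; order=3,0
step 3: dequeue 1; queue=[5,6,4,2,7,8]; order=3,0,1
step 4: dequeue 5; queue=[6,4,2,7,8]; order=3,0,1,5
step 5: dequeue 6; queue=[4,2,7,8]; order=3,0,1,5,6
step 6: dequeue 4; queue=[2,7,8]; order=3,0,1,5,6,4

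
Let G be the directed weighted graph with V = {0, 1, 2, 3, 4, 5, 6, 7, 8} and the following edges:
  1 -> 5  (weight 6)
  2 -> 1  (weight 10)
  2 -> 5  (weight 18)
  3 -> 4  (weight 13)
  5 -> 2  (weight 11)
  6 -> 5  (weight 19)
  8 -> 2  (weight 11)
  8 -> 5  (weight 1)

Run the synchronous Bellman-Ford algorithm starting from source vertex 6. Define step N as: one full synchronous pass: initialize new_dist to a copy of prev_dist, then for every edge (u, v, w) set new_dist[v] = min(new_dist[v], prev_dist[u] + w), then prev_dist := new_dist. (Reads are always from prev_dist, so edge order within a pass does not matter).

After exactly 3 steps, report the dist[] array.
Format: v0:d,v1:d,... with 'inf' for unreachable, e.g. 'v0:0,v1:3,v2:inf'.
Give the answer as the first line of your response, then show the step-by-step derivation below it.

v0:inf,v1:40,v2:30,v3:inf,v4:inf,v5:19,v6:0,v7:inf,v8:inf

step 1: dist = v0:inf,v1:inf,v2:inf,v3:inf,v4:inf,v5:19,v6:0,v7:inf,v8:inf
step 2: dist = v0:inf,v1:inf,v2:30,v3:inf,v4:inf,v5:19,v6:0,v7:inf,v8:inf
step 3: dist = v0:inf,v1:40,v2:30,v3:inf,v4:inf,v5:19,v6:0,v7:inf,v8:inf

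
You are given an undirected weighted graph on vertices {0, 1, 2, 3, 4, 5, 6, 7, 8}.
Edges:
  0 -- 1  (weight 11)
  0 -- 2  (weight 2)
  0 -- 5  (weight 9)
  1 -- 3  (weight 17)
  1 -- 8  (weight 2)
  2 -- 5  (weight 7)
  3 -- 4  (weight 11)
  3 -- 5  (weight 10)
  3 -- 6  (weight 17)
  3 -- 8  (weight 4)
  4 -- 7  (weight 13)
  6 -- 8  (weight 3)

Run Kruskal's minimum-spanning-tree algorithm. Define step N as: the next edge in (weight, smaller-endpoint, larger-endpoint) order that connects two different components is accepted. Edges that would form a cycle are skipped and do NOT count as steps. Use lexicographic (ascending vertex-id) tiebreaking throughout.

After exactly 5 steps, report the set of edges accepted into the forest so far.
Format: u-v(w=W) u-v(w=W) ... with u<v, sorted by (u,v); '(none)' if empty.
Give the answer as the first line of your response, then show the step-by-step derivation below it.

0-2(w=2) 1-8(w=2) 2-5(w=7) 3-8(w=4) 6-8(w=3)

step 1: add edge 0-2 (w=2); MST = {0-2(w=2)}
step 2: add edge 1-8 (w=2); MST = {0-2(w=2) 1-8(w=2)}
step 3: add edge 6-8 (w=3); MST = {0-2(w=2) 1-8(w=2) 6-8(w=3)}
step 4: add edge 3-8 (w=4); MST = {0-2(w=2) 1-8(w=2) 3-8(w=4) 6-8(w=3)}
step 5: add edge 2-5 (w=7); MST = {0-2(w=2) 1-8(w=2) 2-5(w=7) 3-8(w=4) 6-8(w=3)}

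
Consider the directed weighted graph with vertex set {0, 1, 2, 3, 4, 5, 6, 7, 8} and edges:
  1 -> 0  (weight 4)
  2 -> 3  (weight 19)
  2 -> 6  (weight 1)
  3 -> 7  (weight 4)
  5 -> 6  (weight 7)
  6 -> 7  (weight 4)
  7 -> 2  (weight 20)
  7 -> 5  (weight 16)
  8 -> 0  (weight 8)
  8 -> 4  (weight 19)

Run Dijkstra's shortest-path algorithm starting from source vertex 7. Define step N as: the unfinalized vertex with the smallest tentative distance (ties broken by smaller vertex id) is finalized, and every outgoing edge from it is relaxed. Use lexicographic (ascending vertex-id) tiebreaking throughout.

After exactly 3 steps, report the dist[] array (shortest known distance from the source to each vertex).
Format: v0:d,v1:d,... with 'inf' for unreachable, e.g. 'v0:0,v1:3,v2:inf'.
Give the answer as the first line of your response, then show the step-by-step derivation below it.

v0:inf,v1:inf,v2:20,v3:39,v4:inf,v5:16,v6:21,v7:0,v8:inf

step 1: dist = v0:inf,v1:inf,v2:20,v3:inf,v4:inf,v5:16,v6:inf,v7:0,v8:inf
step 2: dist = v0:inf,v1:inf,v2:20,v3:inf,v4:inf,v5:16,v6:23,v7:0,v8:inf
step 3: dist = v0:inf,v1:inf,v2:20,v3:39,v4:inf,v5:16,v6:21,v7:0,v8:inf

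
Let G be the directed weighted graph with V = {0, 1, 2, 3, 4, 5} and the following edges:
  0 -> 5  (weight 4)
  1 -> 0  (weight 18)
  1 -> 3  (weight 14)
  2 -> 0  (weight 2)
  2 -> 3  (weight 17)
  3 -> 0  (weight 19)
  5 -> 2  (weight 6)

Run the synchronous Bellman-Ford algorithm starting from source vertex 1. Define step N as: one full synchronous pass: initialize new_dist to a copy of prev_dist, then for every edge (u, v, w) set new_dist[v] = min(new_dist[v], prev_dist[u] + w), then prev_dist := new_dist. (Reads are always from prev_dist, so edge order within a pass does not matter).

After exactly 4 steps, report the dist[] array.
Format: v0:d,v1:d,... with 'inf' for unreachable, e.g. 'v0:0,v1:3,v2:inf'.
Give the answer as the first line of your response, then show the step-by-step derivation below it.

v0:18,v1:0,v2:28,v3:14,v4:inf,v5:22

step 1: dist = v0:18,v1:0,v2:inf,v3:14,v4:inf,v5:inf
step 2: dist = v0:18,v1:0,v2:inf,v3:14,v4:inf,v5:22
step 3: dist = v0:18,v1:0,v2:28,v3:14,v4:inf,v5:22
step 4: dist = v0:18,v1:0,v2:28,v3:14,v4:inf,v5:22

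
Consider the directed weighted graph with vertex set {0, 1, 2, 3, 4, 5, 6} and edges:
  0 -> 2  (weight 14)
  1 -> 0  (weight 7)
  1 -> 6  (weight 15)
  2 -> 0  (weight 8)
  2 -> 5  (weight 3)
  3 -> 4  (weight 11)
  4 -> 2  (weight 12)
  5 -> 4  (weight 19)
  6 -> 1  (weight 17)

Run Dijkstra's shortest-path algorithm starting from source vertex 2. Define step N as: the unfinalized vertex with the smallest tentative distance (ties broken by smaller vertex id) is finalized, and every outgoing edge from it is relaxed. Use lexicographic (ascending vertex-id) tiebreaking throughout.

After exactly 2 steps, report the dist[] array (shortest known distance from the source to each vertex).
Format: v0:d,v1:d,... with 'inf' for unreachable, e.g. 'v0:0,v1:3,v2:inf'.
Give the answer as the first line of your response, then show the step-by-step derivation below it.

v0:8,v1:inf,v2:0,v3:inf,v4:22,v5:3,v6:inf

step 1: dist = v0:8,v1:inf,v2:0,v3:inf,v4:inf,v5:3,v6:inf
step 2: dist = v0:8,v1:inf,v2:0,v3:inf,v4:22,v5:3,v6:inf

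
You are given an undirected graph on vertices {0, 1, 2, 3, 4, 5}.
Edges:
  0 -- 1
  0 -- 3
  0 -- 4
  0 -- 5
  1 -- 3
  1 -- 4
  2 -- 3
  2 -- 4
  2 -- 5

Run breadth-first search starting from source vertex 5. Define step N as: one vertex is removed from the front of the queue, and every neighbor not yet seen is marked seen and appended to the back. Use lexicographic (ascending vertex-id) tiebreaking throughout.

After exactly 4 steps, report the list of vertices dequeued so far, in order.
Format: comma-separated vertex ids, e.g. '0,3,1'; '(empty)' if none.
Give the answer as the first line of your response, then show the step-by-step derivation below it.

5,0,2,1

step 1: dequeue 5; queue=[0,2]; order=5
step 2: dequeue 0; queue=[2,1,3,4]; order=5,0
step 3: dequeue 2; queue=[1,3,4]; order=5,0,2
step 4: dequeue 1; queue=[3,4]; order=5,0,2,1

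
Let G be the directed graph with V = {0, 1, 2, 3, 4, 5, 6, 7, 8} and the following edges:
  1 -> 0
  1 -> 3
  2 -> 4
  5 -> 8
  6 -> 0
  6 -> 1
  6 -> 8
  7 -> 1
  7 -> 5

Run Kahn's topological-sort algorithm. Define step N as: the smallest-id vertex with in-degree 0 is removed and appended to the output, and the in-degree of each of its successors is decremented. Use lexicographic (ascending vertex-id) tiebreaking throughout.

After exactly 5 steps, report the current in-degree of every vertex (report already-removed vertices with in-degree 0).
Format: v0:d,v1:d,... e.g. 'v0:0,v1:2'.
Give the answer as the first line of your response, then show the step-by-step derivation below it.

v0:0,v1:0,v2:0,v3:0,v4:0,v5:0,v6:0,v7:0,v8:1

step 1: output 2; order=[2]; indeg=(2,2,0,1,0,1,0,0,2)
step 2: output 4; order=[2,4]; indeg=(2,2,0,1,0,1,0,0,2)
step 3: output 6; order=[2,4,6]; indeg=(1,1,0,1,0,1,0,0,1)
step 4: output 7; order=[2,4,6,7]; indeg=(1,0,0,1,0,0,0,0,1)
step 5: output 1; order=[2,4,6,7,1]; indeg=(0,0,0,0,0,0,0,0,1)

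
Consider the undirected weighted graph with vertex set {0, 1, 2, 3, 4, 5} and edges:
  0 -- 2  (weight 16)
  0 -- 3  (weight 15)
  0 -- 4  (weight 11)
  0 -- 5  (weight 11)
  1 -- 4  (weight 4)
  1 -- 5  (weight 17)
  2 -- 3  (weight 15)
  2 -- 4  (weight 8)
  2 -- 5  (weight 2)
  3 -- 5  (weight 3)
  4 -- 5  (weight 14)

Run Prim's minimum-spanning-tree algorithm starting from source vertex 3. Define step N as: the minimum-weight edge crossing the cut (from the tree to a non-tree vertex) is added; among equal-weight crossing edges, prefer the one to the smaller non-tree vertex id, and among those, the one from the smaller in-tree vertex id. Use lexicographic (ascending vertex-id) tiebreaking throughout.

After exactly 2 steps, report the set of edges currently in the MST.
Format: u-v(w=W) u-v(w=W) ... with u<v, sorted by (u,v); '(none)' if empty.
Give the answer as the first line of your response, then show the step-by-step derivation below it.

2-5(w=2) 3-5(w=3)

step 1: add edge 3-5 (w=3); MST = {3-5(w=3)}
step 2: add edge 2-5 (w=2); MST = {2-5(w=2) 3-5(w=3)}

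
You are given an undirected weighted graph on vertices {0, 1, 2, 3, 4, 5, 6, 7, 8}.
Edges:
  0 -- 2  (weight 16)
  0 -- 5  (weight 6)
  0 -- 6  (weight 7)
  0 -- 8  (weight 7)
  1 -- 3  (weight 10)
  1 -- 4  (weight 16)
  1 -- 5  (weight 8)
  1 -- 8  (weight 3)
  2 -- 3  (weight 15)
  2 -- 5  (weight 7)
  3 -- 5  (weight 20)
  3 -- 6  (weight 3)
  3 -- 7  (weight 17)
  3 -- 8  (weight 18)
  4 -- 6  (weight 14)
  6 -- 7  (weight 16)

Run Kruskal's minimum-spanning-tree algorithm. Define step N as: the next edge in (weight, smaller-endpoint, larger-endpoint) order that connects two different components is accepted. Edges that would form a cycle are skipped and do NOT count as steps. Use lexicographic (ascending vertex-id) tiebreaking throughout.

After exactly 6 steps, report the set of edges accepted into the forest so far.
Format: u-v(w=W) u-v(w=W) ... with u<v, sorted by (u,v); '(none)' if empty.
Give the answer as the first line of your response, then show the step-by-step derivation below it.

0-5(w=6) 0-6(w=7) 0-8(w=7) 1-8(w=3) 2-5(w=7) 3-6(w=3)

step 1: add edge 1-8 (w=3); MST = {1-8(w=3)}
step 2: add edge 3-6 (w=3); MST = {1-8(w=3) 3-6(w=3)}
step 3: add edge 0-5 (w=6); MST = {0-5(w=6) 1-8(w=3) 3-6(w=3)}
step 4: add edge 0-6 (w=7); MST = {0-5(w=6) 0-6(w=7) 1-8(w=3) 3-6(w=3)}
step 5: add edge 0-8 (w=7); MST = {0-5(w=6) 0-6(w=7) 0-8(w=7) 1-8(w=3) 3-6(w=3)}
step 6: add edge 2-5 (w=7); MST = {0-5(w=6) 0-6(w=7) 0-8(w=7) 1-8(w=3) 2-5(w=7) 3-6(w=3)}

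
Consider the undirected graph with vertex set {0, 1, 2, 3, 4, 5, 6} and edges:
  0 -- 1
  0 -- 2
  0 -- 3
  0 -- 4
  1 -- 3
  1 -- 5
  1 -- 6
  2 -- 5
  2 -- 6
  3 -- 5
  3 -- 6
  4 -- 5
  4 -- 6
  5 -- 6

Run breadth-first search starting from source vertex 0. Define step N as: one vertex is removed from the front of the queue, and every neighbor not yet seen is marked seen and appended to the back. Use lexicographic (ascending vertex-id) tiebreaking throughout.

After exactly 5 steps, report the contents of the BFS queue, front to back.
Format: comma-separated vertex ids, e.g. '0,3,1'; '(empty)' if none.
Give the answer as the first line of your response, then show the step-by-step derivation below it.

5,6

step 1: dequeue 0; queue=[1,2,3,4]; order=0
step 2: dequeue 1; queue=[2,3,4,5,6]; order=0,1
step 3: dequeue 2; queue=[3,4,5,6]; order=0,1,2
step 4: dequeue 3; queue=[4,5,6]; order=0,1,2,3
step 5: dequeue 4; queue=[5,6]; order=0,1,2,3,4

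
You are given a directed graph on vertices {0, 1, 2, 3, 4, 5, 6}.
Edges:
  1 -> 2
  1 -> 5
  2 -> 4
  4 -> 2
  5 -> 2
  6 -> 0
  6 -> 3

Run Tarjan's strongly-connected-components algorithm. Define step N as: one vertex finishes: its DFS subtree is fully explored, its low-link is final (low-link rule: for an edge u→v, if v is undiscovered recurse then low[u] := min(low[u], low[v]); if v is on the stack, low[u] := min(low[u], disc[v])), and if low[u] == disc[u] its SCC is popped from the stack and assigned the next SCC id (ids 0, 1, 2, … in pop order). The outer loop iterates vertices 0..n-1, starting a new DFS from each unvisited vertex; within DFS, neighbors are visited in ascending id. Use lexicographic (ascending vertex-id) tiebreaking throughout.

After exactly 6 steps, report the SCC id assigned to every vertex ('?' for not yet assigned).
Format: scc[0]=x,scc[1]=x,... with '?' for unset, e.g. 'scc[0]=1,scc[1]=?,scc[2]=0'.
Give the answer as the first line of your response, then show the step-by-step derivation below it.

scc[0]=0,scc[1]=3,scc[2]=1,scc[3]=4,scc[4]=1,scc[5]=2,scc[6]=?

step 1: low=(low[0]=0,low[1]=?,low[2]=?,low[3]=?,low[4]=?,low[5]=?,low[6]=?); scc=(scc[0]=0,scc[1]=?,scc[2]=?,scc[3]=?,scc[4]=?,scc[5]=?,scc[6]=?)
step 2: low=(low[0]=0,low[1]=1,low[2]=2,low[3]=?,low[4]=2,low[5]=?,low[6]=?); scc=(scc[0]=0,scc[1]=?,scc[2]=?,scc[3]=?,scc[4]=?,scc[5]=?,scc[6]=?)
step 3: low=(low[0]=0,low[1]=1,low[2]=2,low[3]=?,low[4]=2,low[5]=?,low[6]=?); scc=(scc[0]=0,scc[1]=?,scc[2]=1,scc[3]=?,scc[4]=1,scc[5]=?,scc[6]=?)
step 4: low=(low[0]=0,low[1]=1,low[2]=2,low[3]=?,low[4]=2,low[5]=4,low[6]=?); scc=(scc[0]=0,scc[1]=?,scc[2]=1,scc[3]=?,scc[4]=1,scc[5]=2,scc[6]=?)
step 5: low=(low[0]=0,low[1]=1,low[2]=2,low[3]=?,low[4]=2,low[5]=4,low[6]=?); scc=(scc[0]=0,scc[1]=3,scc[2]=1,scc[3]=?,scc[4]=1,scc[5]=2,scc[6]=?)
step 6: low=(low[0]=0,low[1]=1,low[2]=2,low[3]=5,low[4]=2,low[5]=4,low[6]=?); scc=(scc[0]=0,scc[1]=3,scc[2]=1,scc[3]=4,scc[4]=1,scc[5]=2,scc[6]=?)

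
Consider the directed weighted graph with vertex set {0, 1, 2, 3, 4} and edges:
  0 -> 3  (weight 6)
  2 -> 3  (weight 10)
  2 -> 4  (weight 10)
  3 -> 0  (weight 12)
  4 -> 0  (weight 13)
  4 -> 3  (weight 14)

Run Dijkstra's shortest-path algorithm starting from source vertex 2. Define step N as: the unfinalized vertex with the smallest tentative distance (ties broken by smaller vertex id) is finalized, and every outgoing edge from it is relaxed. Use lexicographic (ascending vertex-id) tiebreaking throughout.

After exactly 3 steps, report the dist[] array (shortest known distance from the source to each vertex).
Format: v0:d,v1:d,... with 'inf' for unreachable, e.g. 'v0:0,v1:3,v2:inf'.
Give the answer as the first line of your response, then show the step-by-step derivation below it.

v0:22,v1:inf,v2:0,v3:10,v4:10

step 1: dist = v0:inf,v1:inf,v2:0,v3:10,v4:10
step 2: dist = v0:22,v1:inf,v2:0,v3:10,v4:10
step 3: dist = v0:22,v1:inf,v2:0,v3:10,v4:10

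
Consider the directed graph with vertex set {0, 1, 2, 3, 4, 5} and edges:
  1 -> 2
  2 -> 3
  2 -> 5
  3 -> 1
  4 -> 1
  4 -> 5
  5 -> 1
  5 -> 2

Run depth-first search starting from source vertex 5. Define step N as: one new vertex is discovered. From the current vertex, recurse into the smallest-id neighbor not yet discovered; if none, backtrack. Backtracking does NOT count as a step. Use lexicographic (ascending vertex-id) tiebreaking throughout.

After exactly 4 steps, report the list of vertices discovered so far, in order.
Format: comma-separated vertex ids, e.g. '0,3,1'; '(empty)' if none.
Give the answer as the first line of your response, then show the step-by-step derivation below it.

5,1,2,3

step 1: discover 5; path=5; order=5
step 2: discover 1; path=5>1; order=5,1
step 3: discover 2; path=5>1>2; order=5,1,2
step 4: discover 3; path=5>1>2>3; order=5,1,2,3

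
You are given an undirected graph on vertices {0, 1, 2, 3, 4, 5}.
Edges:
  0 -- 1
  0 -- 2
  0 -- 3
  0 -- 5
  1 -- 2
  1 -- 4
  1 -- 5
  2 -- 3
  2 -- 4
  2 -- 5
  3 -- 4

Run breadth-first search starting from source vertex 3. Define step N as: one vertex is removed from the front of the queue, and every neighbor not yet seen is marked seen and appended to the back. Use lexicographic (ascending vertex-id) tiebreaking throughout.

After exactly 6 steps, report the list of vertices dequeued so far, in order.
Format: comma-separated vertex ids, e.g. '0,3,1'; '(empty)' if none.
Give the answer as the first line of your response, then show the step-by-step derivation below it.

3,0,2,4,1,5

step 1: dequeue 3; queue=[0,2,4]; order=3
step 2: dequeue 0; queue=[2,4,1,5]; order=3,0
step 3: dequeue 2; queue=[4,1,5]; order=3,0,2
step 4: dequeue 4; queue=[1,5]; order=3,0,2,4
step 5: dequeue 1; queue=[5]; order=3,0,2,4,1
step 6: dequeue 5; queue=[(empty)]; order=3,0,2,4,1,5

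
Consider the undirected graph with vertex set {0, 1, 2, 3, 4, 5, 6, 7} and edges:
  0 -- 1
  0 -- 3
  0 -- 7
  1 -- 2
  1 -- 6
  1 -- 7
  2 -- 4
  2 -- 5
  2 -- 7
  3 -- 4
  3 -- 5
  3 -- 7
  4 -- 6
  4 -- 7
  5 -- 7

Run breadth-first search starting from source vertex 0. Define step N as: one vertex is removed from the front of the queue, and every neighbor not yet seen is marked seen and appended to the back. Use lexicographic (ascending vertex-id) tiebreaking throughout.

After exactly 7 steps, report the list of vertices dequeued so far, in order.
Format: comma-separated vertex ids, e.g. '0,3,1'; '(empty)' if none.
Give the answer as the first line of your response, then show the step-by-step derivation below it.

0,1,3,7,2,6,4

step 1: dequeue 0; queue=[1,3,7]; order=0
step 2: dequeue 1; queue=[3,7,2,6]; order=0,1
step 3: dequeue 3; queue=[7,2,6,4,5]; order=0,1,3
step 4: dequeue 7; queue=[2,6,4,5]; order=0,1,3,7
step 5: dequeue 2; queue=[6,4,5]; order=0,1,3,7,2
step 6: dequeue 6; queue=[4,5]; order=0,1,3,7,2,6
step 7: dequeue 4; queue=[5]; order=0,1,3,7,2,6,4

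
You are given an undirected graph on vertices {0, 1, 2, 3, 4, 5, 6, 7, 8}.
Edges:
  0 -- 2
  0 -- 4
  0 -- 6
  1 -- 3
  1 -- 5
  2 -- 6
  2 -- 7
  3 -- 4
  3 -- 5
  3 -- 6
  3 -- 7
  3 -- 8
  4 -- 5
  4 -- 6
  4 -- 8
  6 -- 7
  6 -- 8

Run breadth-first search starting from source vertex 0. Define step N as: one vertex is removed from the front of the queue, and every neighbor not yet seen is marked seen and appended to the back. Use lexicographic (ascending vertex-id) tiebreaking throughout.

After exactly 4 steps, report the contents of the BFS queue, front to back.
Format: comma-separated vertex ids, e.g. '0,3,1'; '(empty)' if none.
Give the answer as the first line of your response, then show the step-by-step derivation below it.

7,3,5,8

step 1: dequeue 0; queue=[2,4,6]; order=0
step 2: dequeue 2; queue=[4,6,7]; order=0,2
step 3: dequeue 4; queue=[6,7,3,5,8]; order=0,2,4
step 4: dequeue 6; queue=[7,3,5,8]; order=0,2,4,6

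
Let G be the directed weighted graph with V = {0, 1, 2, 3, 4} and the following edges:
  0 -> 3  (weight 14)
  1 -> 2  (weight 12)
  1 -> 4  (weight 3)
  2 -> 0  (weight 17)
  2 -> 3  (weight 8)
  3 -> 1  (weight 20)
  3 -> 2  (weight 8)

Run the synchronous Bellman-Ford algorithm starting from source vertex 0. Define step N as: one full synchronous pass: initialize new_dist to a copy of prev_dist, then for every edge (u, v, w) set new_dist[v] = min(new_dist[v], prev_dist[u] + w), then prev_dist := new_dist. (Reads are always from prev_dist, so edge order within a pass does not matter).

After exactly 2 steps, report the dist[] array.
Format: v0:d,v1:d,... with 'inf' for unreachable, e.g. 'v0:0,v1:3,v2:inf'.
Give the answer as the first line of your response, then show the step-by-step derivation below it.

v0:0,v1:34,v2:22,v3:14,v4:inf

step 1: dist = v0:0,v1:inf,v2:inf,v3:14,v4:inf
step 2: dist = v0:0,v1:34,v2:22,v3:14,v4:inf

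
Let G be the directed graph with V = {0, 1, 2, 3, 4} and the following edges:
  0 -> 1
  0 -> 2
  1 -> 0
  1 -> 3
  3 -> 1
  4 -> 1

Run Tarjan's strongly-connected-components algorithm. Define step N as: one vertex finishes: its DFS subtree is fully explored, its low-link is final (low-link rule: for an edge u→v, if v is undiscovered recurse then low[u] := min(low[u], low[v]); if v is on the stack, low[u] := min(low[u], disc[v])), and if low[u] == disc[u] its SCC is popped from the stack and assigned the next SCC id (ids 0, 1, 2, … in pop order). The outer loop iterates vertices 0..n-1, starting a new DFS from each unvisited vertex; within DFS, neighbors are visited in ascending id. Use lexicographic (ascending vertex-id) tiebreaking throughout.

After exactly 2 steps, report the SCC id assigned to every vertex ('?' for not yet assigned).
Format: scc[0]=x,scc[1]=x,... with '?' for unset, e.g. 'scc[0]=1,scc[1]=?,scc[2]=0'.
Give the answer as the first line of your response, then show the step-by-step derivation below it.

scc[0]=?,scc[1]=?,scc[2]=?,scc[3]=?,scc[4]=?

step 1: low=(low[0]=0,low[1]=0,low[2]=?,low[3]=1,low[4]=?); scc=(scc[0]=?,scc[1]=?,scc[2]=?,scc[3]=?,scc[4]=?)
step 2: low=(low[0]=0,low[1]=0,low[2]=?,low[3]=1,low[4]=?); scc=(scc[0]=?,scc[1]=?,scc[2]=?,scc[3]=?,scc[4]=?)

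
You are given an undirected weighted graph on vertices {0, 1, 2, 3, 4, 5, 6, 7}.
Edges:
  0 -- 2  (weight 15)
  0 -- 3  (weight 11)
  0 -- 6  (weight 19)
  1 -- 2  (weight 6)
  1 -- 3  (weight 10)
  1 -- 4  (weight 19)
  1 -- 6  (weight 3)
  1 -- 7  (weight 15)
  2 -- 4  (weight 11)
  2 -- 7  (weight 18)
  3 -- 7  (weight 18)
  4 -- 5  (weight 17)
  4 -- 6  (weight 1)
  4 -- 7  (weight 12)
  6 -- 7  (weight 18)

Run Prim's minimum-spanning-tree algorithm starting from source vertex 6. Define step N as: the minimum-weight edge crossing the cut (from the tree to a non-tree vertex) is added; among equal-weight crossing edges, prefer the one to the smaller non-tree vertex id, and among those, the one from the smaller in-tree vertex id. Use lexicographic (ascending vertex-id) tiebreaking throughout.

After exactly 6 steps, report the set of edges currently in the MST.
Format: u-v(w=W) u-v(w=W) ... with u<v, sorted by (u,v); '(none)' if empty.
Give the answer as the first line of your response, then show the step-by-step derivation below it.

0-3(w=11) 1-2(w=6) 1-3(w=10) 1-6(w=3) 4-6(w=1) 4-7(w=12)

step 1: add edge 4-6 (w=1); MST = {4-6(w=1)}
step 2: add edge 1-6 (w=3); MST = {1-6(w=3) 4-6(w=1)}
step 3: add edge 1-2 (w=6); MST = {1-2(w=6) 1-6(w=3) 4-6(w=1)}
step 4: add edge 1-3 (w=10); MST = {1-2(w=6) 1-3(w=10) 1-6(w=3) 4-6(w=1)}
step 5: add edge 0-3 (w=11); MST = {0-3(w=11) 1-2(w=6) 1-3(w=10) 1-6(w=3) 4-6(w=1)}
step 6: add edge 4-7 (w=12); MST = {0-3(w=11) 1-2(w=6) 1-3(w=10) 1-6(w=3) 4-6(w=1) 4-7(w=12)}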